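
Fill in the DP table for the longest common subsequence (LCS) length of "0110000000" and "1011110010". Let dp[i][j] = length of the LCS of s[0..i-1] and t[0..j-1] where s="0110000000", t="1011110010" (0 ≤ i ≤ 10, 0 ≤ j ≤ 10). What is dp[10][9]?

   ''  1  0  1  1  1  1  0  0  1  0
''  0  0  0  0  0  0  0  0  0  0  0
 0  0  0  1  1  1  1  1  1  1  1  1
 1  0  1  1  2  2  2  2  2  2  2  2
 1  0  1  1  2  3  3  3  3  3  3  3
 0  0  1  2  2  3  3  3  4  4  4  4
 0  0  1  2  2  3  3  3  4  5  5  5
 0  0  1  2  2  3  3  3  4  5  5  6
 0  0  1  2  2  3  3  3  4  5  5  6
 0  0  1  2  2  3  3  3  4  5  5  6
 0  0  1  2  2  3  3  3  4  5  5  6
 0  0  1  2  2  3  3  3  4  5  5  6

5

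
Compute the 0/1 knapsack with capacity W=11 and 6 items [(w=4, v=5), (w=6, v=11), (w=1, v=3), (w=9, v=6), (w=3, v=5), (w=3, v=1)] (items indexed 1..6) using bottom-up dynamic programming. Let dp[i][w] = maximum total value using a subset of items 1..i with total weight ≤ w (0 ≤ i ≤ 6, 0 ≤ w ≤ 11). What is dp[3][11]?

19

i\w   0   1   2   3   4   5   6   7   8   9  10  11
  0   0   0   0   0   0   0   0   0   0   0   0   0
  1   0   0   0   0   5   5   5   5   5   5   5   5
  2   0   0   0   0   5   5  11  11  11  11  16  16
  3   0   3   3   3   5   8  11  14  14  14  16  19
  4   0   3   3   3   5   8  11  14  14  14  16  19
  5   0   3   3   5   8   8  11  14  14  16  19  19
  6   0   3   3   5   8   8  11  14  14  16  19  19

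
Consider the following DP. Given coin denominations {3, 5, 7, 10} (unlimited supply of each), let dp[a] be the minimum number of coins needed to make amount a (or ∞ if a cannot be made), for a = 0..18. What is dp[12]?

 a  0  1  2  3  4  5  6  7  8  9 10 11 12 13 14 15 16 17 18
dp  0  -  -  1  -  1  2  1  2  3  1  3  2  2  2  2  3  2  3
(- denotes ∞ / unreachable)

2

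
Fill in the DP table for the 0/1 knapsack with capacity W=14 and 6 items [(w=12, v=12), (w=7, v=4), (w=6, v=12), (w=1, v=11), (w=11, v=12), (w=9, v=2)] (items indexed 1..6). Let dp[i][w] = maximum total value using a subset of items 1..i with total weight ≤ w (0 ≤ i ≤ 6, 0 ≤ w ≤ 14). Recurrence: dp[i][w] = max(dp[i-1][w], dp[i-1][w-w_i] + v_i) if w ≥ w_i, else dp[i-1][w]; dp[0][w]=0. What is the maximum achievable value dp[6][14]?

27

i\w   0   1   2   3   4   5   6   7   8   9  10  11  12  13  14
  0   0   0   0   0   0   0   0   0   0   0   0   0   0   0   0
  1   0   0   0   0   0   0   0   0   0   0   0   0  12  12  12
  2   0   0   0   0   0   0   0   4   4   4   4   4  12  12  12
  3   0   0   0   0   0   0  12  12  12  12  12  12  12  16  16
  4   0  11  11  11  11  11  12  23  23  23  23  23  23  23  27
  5   0  11  11  11  11  11  12  23  23  23  23  23  23  23  27
  6   0  11  11  11  11  11  12  23  23  23  23  23  23  23  27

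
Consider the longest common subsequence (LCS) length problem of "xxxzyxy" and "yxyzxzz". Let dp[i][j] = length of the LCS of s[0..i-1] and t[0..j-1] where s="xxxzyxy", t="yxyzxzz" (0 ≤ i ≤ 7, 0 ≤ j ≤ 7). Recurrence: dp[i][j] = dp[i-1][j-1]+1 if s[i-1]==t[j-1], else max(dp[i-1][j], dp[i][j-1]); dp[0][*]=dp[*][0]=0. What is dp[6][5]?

3

   ''  y  x  y  z  x  z  z
''  0  0  0  0  0  0  0  0
 x  0  0  1  1  1  1  1  1
 x  0  0  1  1  1  2  2  2
 x  0  0  1  1  1  2  2  2
 z  0  0  1  1  2  2  3  3
 y  0  1  1  2  2  2  3  3
 x  0  1  2  2  2  3  3  3
 y  0  1  2  3  3  3  3  3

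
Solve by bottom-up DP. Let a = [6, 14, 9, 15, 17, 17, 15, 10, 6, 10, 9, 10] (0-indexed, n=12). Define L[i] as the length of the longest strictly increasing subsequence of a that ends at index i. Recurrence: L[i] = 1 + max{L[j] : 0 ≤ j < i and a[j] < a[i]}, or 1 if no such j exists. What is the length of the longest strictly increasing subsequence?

   i    0    1    2    3    4    5    6    7    8    9   10   11
a[i]    6   14    9   15   17   17   15   10    6   10    9   10
L[i]    1    2    2    3    4    4    3    3    1    3    2    3

4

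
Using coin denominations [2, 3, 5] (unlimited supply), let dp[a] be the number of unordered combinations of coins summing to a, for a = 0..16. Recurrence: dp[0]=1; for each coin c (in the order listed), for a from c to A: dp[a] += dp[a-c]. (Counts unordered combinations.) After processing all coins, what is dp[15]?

after  coin     0     1     2     3     4     5     6     7     8     9    10    11    12    13    14    15    16
          2     1     0     1     0     1     0     1     0     1     0     1     0     1     0     1     0     1
          3     1     0     1     1     1     1     2     1     2     2     2     2     3     2     3     3     3
          5     1     0     1     1     1     2     2     2     3     3     4     4     5     5     6     7     7

7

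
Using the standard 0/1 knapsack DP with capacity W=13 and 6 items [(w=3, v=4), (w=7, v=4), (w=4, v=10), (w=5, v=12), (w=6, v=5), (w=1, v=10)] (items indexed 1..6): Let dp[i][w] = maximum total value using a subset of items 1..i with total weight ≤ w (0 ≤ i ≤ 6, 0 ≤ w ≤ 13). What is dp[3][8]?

14

i\w   0   1   2   3   4   5   6   7   8   9  10  11  12  13
  0   0   0   0   0   0   0   0   0   0   0   0   0   0   0
  1   0   0   0   4   4   4   4   4   4   4   4   4   4   4
  2   0   0   0   4   4   4   4   4   4   4   8   8   8   8
  3   0   0   0   4  10  10  10  14  14  14  14  14  14  14
  4   0   0   0   4  10  12  12  14  16  22  22  22  26  26
  5   0   0   0   4  10  12  12  14  16  22  22  22  26  26
  6   0  10  10  10  14  20  22  22  24  26  32  32  32  36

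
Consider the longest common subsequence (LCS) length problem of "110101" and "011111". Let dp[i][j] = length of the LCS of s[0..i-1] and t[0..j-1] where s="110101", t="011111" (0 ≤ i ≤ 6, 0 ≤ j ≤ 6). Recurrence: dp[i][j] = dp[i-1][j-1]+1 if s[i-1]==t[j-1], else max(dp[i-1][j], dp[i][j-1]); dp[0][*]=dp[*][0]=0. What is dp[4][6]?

   ''  0  1  1  1  1  1
''  0  0  0  0  0  0  0
 1  0  0  1  1  1  1  1
 1  0  0  1  2  2  2  2
 0  0  1  1  2  2  2  2
 1  0  1  2  2  3  3  3
 0  0  1  2  2  3  3  3
 1  0  1  2  3  3  4  4

3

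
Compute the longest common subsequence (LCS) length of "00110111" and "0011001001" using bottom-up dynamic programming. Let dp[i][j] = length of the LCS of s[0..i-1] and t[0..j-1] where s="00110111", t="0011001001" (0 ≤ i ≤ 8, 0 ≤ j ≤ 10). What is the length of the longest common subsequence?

   ''  0  0  1  1  0  0  1  0  0  1
''  0  0  0  0  0  0  0  0  0  0  0
 0  0  1  1  1  1  1  1  1  1  1  1
 0  0  1  2  2  2  2  2  2  2  2  2
 1  0  1  2  3  3  3  3  3  3  3  3
 1  0  1  2  3  4  4  4  4  4  4  4
 0  0  1  2  3  4  5  5  5  5  5  5
 1  0  1  2  3  4  5  5  6  6  6  6
 1  0  1  2  3  4  5  5  6  6  6  7
 1  0  1  2  3  4  5  5  6  6  6  7

7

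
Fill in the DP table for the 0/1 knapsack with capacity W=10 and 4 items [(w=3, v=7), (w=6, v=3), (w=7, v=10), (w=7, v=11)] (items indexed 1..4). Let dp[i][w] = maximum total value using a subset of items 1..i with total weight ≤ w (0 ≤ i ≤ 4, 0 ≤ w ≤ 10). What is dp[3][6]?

i\w   0   1   2   3   4   5   6   7   8   9  10
  0   0   0   0   0   0   0   0   0   0   0   0
  1   0   0   0   7   7   7   7   7   7   7   7
  2   0   0   0   7   7   7   7   7   7  10  10
  3   0   0   0   7   7   7   7  10  10  10  17
  4   0   0   0   7   7   7   7  11  11  11  18

7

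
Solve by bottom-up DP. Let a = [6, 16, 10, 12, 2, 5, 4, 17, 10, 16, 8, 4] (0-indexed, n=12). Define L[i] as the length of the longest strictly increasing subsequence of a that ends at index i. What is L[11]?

   i    0    1    2    3    4    5    6    7    8    9   10   11
a[i]    6   16   10   12    2    5    4   17   10   16    8    4
L[i]    1    2    2    3    1    2    2    4    3    4    3    2

2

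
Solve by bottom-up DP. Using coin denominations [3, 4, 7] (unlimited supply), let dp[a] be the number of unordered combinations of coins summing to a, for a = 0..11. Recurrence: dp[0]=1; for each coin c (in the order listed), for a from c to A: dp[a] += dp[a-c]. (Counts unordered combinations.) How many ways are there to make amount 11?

2

after  coin     0     1     2     3     4     5     6     7     8     9    10    11
          3     1     0     0     1     0     0     1     0     0     1     0     0
          4     1     0     0     1     1     0     1     1     1     1     1     1
          7     1     0     0     1     1     0     1     2     1     1     2     2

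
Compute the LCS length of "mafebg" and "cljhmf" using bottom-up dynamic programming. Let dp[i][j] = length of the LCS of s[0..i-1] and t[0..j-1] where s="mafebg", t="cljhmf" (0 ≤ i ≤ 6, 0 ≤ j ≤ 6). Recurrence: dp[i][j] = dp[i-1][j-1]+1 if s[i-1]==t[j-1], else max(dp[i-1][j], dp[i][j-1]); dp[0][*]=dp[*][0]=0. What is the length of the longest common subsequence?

2

   ''  c  l  j  h  m  f
''  0  0  0  0  0  0  0
 m  0  0  0  0  0  1  1
 a  0  0  0  0  0  1  1
 f  0  0  0  0  0  1  2
 e  0  0  0  0  0  1  2
 b  0  0  0  0  0  1  2
 g  0  0  0  0  0  1  2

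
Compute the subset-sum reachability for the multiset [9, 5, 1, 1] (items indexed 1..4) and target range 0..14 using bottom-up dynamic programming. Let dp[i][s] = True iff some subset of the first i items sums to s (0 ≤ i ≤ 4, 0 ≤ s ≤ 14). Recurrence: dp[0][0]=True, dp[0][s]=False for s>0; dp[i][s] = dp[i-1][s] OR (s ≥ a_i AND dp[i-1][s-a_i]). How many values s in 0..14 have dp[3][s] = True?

7

i\s   0   1   2   3   4   5   6   7   8   9  10  11  12  13  14
  0   T   F   F   F   F   F   F   F   F   F   F   F   F   F   F
  1   T   F   F   F   F   F   F   F   F   T   F   F   F   F   F
  2   T   F   F   F   F   T   F   F   F   T   F   F   F   F   T
  3   T   T   F   F   F   T   T   F   F   T   T   F   F   F   T
  4   T   T   T   F   F   T   T   T   F   T   T   T   F   F   T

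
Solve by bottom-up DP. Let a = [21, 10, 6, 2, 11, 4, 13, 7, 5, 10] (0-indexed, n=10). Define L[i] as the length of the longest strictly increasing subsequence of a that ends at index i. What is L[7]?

   i    0    1    2    3    4    5    6    7    8    9
a[i]   21   10    6    2   11    4   13    7    5   10
L[i]    1    1    1    1    2    2    3    3    3    4

3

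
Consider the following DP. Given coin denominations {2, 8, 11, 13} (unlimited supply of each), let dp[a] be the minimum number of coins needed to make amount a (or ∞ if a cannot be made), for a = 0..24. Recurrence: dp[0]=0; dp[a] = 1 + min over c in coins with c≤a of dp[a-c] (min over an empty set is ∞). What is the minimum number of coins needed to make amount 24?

2

 a  0  1  2  3  4  5  6  7  8  9 10 11 12 13 14 15 16 17 18 19 20 21 22 23 24
dp  0  -  1  -  2  -  3  -  1  -  2  1  3  1  4  2  2  3  3  2  4  2  2  3  2
(- denotes ∞ / unreachable)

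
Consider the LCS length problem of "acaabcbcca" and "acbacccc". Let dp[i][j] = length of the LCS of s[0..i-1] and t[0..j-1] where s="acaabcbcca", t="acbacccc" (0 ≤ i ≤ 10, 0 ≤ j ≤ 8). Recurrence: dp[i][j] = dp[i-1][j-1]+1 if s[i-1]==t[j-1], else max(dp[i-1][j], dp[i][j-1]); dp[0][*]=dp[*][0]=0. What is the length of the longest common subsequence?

6

   ''  a  c  b  a  c  c  c  c
''  0  0  0  0  0  0  0  0  0
 a  0  1  1  1  1  1  1  1  1
 c  0  1  2  2  2  2  2  2  2
 a  0  1  2  2  3  3  3  3  3
 a  0  1  2  2  3  3  3  3  3
 b  0  1  2  3  3  3  3  3  3
 c  0  1  2  3  3  4  4  4  4
 b  0  1  2  3  3  4  4  4  4
 c  0  1  2  3  3  4  5  5  5
 c  0  1  2  3  3  4  5  6  6
 a  0  1  2  3  4  4  5  6  6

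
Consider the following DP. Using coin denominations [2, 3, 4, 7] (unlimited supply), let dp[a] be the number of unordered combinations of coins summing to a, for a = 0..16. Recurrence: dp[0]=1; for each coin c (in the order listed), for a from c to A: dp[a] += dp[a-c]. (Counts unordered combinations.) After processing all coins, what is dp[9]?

after  coin     0     1     2     3     4     5     6     7     8     9    10    11    12    13    14    15    16
          2     1     0     1     0     1     0     1     0     1     0     1     0     1     0     1     0     1
          3     1     0     1     1     1     1     2     1     2     2     2     2     3     2     3     3     3
          4     1     0     1     1     2     1     3     2     4     3     5     4     7     5     8     7    10
          7     1     0     1     1     2     1     3     3     4     4     6     6     8     8    11    11    14

4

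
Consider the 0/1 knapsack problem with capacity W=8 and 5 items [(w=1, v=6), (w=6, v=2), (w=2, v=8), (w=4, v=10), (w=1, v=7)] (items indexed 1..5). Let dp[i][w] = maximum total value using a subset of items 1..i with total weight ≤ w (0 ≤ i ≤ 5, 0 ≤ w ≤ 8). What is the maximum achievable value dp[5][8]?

31

i\w   0   1   2   3   4   5   6   7   8
  0   0   0   0   0   0   0   0   0   0
  1   0   6   6   6   6   6   6   6   6
  2   0   6   6   6   6   6   6   8   8
  3   0   6   8  14  14  14  14  14  14
  4   0   6   8  14  14  16  18  24  24
  5   0   7  13  15  21  21  23  25  31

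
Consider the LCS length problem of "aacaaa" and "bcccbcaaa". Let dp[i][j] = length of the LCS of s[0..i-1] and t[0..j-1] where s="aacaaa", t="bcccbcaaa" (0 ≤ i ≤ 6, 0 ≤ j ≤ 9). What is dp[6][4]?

   ''  b  c  c  c  b  c  a  a  a
''  0  0  0  0  0  0  0  0  0  0
 a  0  0  0  0  0  0  0  1  1  1
 a  0  0  0  0  0  0  0  1  2  2
 c  0  0  1  1  1  1  1  1  2  2
 a  0  0  1  1  1  1  1  2  2  3
 a  0  0  1  1  1  1  1  2  3  3
 a  0  0  1  1  1  1  1  2  3  4

1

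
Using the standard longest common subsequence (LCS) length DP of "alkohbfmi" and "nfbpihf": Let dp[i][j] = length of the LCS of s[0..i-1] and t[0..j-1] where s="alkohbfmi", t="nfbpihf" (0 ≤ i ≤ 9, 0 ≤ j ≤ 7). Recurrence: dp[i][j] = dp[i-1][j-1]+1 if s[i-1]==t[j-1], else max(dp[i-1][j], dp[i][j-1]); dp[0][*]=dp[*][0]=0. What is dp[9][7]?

2

   ''  n  f  b  p  i  h  f
''  0  0  0  0  0  0  0  0
 a  0  0  0  0  0  0  0  0
 l  0  0  0  0  0  0  0  0
 k  0  0  0  0  0  0  0  0
 o  0  0  0  0  0  0  0  0
 h  0  0  0  0  0  0  1  1
 b  0  0  0  1  1  1  1  1
 f  0  0  1  1  1  1  1  2
 m  0  0  1  1  1  1  1  2
 i  0  0  1  1  1  2  2  2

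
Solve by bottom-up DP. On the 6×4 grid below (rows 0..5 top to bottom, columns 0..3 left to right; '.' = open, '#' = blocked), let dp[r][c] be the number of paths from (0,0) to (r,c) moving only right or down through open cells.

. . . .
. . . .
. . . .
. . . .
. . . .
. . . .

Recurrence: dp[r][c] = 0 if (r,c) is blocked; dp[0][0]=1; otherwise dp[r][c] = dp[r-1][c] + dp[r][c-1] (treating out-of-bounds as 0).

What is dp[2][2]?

r\c   0   1   2   3
  0   1   1   1   1
  1   1   2   3   4
  2   1   3   6  10
  3   1   4  10  20
  4   1   5  15  35
  5   1   6  21  56

6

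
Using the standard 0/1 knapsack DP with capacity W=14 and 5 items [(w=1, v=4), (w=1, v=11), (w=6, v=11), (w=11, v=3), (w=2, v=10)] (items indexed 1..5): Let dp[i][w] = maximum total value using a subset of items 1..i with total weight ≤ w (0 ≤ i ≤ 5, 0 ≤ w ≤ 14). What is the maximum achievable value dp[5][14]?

i\w   0   1   2   3   4   5   6   7   8   9  10  11  12  13  14
  0   0   0   0   0   0   0   0   0   0   0   0   0   0   0   0
  1   0   4   4   4   4   4   4   4   4   4   4   4   4   4   4
  2   0  11  15  15  15  15  15  15  15  15  15  15  15  15  15
  3   0  11  15  15  15  15  15  22  26  26  26  26  26  26  26
  4   0  11  15  15  15  15  15  22  26  26  26  26  26  26  26
  5   0  11  15  21  25  25  25  25  26  32  36  36  36  36  36

36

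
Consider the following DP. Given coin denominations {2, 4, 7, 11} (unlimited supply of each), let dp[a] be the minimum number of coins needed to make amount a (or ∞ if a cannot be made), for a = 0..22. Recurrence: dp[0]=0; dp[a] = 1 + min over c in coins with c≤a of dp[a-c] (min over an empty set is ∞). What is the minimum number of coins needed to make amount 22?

2

 a  0  1  2  3  4  5  6  7  8  9 10 11 12 13 14 15 16 17 18 19 20 21 22
dp  0  -  1  -  1  -  2  1  2  2  3  1  3  2  2  2  3  3  2  3  3  3  2
(- denotes ∞ / unreachable)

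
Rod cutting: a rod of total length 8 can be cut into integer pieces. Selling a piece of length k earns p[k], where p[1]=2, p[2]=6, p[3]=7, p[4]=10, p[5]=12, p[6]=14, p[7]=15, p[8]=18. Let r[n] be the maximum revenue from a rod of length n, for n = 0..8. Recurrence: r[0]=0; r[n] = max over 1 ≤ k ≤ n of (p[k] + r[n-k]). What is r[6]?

18

   n    0    1    2    3    4    5    6    7    8
r[n]    0    2    6    8   12   14   18   20   24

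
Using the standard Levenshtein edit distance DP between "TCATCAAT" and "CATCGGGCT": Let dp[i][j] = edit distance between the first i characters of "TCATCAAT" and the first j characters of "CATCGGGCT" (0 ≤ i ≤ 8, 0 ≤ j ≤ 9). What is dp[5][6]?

3

   ''  C  A  T  C  G  G  G  C  T
''  0  1  2  3  4  5  6  7  8  9
 T  1  1  2  2  3  4  5  6  7  8
 C  2  1  2  3  2  3  4  5  6  7
 A  3  2  1  2  3  3  4  5  6  7
 T  4  3  2  1  2  3  4  5  6  6
 C  5  4  3  2  1  2  3  4  5  6
 A  6  5  4  3  2  2  3  4  5  6
 A  7  6  5  4  3  3  3  4  5  6
 T  8  7  6  5  4  4  4  4  5  5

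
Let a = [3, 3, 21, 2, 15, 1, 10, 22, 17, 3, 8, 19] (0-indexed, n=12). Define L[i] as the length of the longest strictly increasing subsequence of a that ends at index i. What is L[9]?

   i    0    1    2    3    4    5    6    7    8    9   10   11
a[i]    3    3   21    2   15    1   10   22   17    3    8   19
L[i]    1    1    2    1    2    1    2    3    3    2    3    4

2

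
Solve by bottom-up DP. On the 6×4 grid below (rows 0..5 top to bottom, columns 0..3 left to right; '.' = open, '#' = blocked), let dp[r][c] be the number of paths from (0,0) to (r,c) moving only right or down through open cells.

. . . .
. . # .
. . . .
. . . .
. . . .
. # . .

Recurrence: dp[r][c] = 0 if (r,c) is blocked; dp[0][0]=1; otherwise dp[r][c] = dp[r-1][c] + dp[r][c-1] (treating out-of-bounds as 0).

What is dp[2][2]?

3

r\c   0   1   2   3
  0   1   1   1   1
  1   1   2   0   1
  2   1   3   3   4
  3   1   4   7  11
  4   1   5  12  23
  5   1   0  12  35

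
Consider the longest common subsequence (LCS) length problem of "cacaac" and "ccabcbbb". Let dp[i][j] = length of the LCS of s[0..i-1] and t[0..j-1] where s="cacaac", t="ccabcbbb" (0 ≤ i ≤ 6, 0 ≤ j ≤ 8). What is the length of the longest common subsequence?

4

   ''  c  c  a  b  c  b  b  b
''  0  0  0  0  0  0  0  0  0
 c  0  1  1  1  1  1  1  1  1
 a  0  1  1  2  2  2  2  2  2
 c  0  1  2  2  2  3  3  3  3
 a  0  1  2  3  3  3  3  3  3
 a  0  1  2  3  3  3  3  3  3
 c  0  1  2  3  3  4  4  4  4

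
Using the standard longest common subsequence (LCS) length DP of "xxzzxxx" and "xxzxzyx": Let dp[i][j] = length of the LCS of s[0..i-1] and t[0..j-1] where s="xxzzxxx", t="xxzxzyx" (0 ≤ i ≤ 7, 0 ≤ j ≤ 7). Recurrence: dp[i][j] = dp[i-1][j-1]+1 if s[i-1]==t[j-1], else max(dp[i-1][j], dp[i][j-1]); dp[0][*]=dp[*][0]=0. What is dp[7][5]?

   ''  x  x  z  x  z  y  x
''  0  0  0  0  0  0  0  0
 x  0  1  1  1  1  1  1  1
 x  0  1  2  2  2  2  2  2
 z  0  1  2  3  3  3  3  3
 z  0  1  2  3  3  4  4  4
 x  0  1  2  3  4  4  4  5
 x  0  1  2  3  4  4  4  5
 x  0  1  2  3  4  4  4  5

4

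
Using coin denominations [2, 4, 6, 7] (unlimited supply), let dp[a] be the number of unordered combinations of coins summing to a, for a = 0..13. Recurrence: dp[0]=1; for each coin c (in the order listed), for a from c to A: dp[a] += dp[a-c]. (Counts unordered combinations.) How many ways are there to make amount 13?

after  coin     0     1     2     3     4     5     6     7     8     9    10    11    12    13
          2     1     0     1     0     1     0     1     0     1     0     1     0     1     0
          4     1     0     1     0     2     0     2     0     3     0     3     0     4     0
          6     1     0     1     0     2     0     3     0     4     0     5     0     7     0
          7     1     0     1     0     2     0     3     1     4     1     5     2     7     3

3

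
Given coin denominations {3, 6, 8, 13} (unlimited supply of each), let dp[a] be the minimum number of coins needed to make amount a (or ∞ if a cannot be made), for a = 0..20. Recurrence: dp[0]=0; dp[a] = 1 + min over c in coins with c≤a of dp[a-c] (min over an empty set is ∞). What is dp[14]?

 a  0  1  2  3  4  5  6  7  8  9 10 11 12 13 14 15 16 17 18 19 20
dp  0  -  -  1  -  -  1  -  1  2  -  2  2  1  2  3  2  3  3  2  3
(- denotes ∞ / unreachable)

2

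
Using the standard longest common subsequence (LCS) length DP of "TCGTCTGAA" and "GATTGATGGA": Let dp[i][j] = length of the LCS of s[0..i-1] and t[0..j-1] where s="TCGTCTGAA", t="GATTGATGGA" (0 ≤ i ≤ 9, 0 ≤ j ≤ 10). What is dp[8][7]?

5

   ''  G  A  T  T  G  A  T  G  G  A
''  0  0  0  0  0  0  0  0  0  0  0
 T  0  0  0  1  1  1  1  1  1  1  1
 C  0  0  0  1  1  1  1  1  1  1  1
 G  0  1  1  1  1  2  2  2  2  2  2
 T  0  1  1  2  2  2  2  3  3  3  3
 C  0  1  1  2  2  2  2  3  3  3  3
 T  0  1  1  2  3  3  3  3  3  3  3
 G  0  1  1  2  3  4  4  4  4  4  4
 A  0  1  2  2  3  4  5  5  5  5  5
 A  0  1  2  2  3  4  5  5  5  5  6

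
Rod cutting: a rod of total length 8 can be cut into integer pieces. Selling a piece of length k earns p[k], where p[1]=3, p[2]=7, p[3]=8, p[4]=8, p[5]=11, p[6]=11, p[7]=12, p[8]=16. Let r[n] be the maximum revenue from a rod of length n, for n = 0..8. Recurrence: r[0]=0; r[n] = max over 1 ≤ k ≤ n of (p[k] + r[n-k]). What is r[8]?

28

   n    0    1    2    3    4    5    6    7    8
r[n]    0    3    7   10   14   17   21   24   28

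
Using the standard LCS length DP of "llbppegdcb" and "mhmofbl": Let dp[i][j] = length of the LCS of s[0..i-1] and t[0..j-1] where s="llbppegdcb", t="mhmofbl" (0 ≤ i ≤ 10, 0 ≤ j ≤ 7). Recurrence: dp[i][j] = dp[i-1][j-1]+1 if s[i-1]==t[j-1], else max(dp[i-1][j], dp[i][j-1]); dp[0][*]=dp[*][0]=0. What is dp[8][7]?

1

   ''  m  h  m  o  f  b  l
''  0  0  0  0  0  0  0  0
 l  0  0  0  0  0  0  0  1
 l  0  0  0  0  0  0  0  1
 b  0  0  0  0  0  0  1  1
 p  0  0  0  0  0  0  1  1
 p  0  0  0  0  0  0  1  1
 e  0  0  0  0  0  0  1  1
 g  0  0  0  0  0  0  1  1
 d  0  0  0  0  0  0  1  1
 c  0  0  0  0  0  0  1  1
 b  0  0  0  0  0  0  1  1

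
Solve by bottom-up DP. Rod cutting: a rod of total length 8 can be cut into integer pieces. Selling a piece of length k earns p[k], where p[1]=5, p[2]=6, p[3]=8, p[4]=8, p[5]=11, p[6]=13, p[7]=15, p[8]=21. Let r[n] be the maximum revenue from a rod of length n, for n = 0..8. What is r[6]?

   n    0    1    2    3    4    5    6    7    8
r[n]    0    5   10   15   20   25   30   35   40

30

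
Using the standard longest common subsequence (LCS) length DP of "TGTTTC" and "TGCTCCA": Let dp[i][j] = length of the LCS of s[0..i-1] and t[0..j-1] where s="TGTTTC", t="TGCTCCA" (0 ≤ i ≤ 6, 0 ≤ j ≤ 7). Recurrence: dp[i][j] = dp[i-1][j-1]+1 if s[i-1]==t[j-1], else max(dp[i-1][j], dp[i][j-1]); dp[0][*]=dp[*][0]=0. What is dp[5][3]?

2

   ''  T  G  C  T  C  C  A
''  0  0  0  0  0  0  0  0
 T  0  1  1  1  1  1  1  1
 G  0  1  2  2  2  2  2  2
 T  0  1  2  2  3  3  3  3
 T  0  1  2  2  3  3  3  3
 T  0  1  2  2  3  3  3  3
 C  0  1  2  3  3  4  4  4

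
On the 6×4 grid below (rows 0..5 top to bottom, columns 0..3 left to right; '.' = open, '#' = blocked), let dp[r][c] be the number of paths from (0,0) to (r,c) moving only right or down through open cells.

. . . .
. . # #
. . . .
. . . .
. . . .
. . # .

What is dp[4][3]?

22

r\c   0   1   2   3
  0   1   1   1   1
  1   1   2   0   0
  2   1   3   3   3
  3   1   4   7  10
  4   1   5  12  22
  5   1   6   0  22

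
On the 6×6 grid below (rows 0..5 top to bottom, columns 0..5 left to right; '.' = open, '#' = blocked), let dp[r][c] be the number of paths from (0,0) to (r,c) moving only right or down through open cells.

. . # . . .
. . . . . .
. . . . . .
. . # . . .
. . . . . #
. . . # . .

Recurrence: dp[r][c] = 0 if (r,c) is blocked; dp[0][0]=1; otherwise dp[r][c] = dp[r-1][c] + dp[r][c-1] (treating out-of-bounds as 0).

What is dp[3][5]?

r\c   0   1   2   3   4   5
  0   1   1   0   0   0   0
  1   1   2   2   2   2   2
  2   1   3   5   7   9  11
  3   1   4   0   7  16  27
  4   1   5   5  12  28   0
  5   1   6  11   0  28  28

27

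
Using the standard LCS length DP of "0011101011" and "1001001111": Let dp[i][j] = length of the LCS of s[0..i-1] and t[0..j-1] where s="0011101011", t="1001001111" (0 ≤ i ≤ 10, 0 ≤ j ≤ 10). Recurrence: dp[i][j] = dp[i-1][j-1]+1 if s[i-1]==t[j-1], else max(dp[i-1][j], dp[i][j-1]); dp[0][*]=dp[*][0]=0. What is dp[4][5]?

3

   ''  1  0  0  1  0  0  1  1  1  1
''  0  0  0  0  0  0  0  0  0  0  0
 0  0  0  1  1  1  1  1  1  1  1  1
 0  0  0  1  2  2  2  2  2  2  2  2
 1  0  1  1  2  3  3  3  3  3  3  3
 1  0  1  1  2  3  3  3  4  4  4  4
 1  0  1  1  2  3  3  3  4  5  5  5
 0  0  1  2  2  3  4  4  4  5  5  5
 1  0  1  2  2  3  4  4  5  5  6  6
 0  0  1  2  3  3  4  5  5  5  6  6
 1  0  1  2  3  4  4  5  6  6  6  7
 1  0  1  2  3  4  4  5  6  7  7  7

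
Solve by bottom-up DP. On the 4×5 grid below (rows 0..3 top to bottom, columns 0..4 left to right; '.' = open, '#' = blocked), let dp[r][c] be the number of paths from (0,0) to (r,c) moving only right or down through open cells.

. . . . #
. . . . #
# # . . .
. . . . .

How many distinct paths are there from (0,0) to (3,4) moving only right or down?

17

r\c   0   1   2   3   4
  0   1   1   1   1   0
  1   1   2   3   4   0
  2   0   0   3   7   7
  3   0   0   3  10  17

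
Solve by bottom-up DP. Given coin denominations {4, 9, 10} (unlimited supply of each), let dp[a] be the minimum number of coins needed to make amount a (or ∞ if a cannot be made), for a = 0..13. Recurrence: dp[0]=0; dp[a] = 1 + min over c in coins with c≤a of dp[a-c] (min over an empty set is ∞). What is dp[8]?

2

 a  0  1  2  3  4  5  6  7  8  9 10 11 12 13
dp  0  -  -  -  1  -  -  -  2  1  1  -  3  2
(- denotes ∞ / unreachable)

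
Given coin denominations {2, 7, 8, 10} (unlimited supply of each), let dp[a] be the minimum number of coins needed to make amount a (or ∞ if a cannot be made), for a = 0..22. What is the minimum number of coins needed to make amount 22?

3

 a  0  1  2  3  4  5  6  7  8  9 10 11 12 13 14 15 16 17 18 19 20 21 22
dp  0  -  1  -  2  -  3  1  1  2  1  3  2  4  2  2  2  2  2  3  2  3  3
(- denotes ∞ / unreachable)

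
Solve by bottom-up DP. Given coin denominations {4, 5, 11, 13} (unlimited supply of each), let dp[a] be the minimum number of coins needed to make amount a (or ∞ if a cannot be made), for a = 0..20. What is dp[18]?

 a  0  1  2  3  4  5  6  7  8  9 10 11 12 13 14 15 16 17 18 19 20
dp  0  -  -  -  1  1  -  -  2  2  2  1  3  1  3  2  2  2  2  3  3
(- denotes ∞ / unreachable)

2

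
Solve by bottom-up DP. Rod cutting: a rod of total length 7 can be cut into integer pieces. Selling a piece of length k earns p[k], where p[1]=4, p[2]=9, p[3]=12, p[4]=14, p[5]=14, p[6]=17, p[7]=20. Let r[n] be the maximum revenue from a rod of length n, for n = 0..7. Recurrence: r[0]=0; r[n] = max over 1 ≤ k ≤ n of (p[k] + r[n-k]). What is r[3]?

   n    0    1    2    3    4    5    6    7
r[n]    0    4    9   13   18   22   27   31

13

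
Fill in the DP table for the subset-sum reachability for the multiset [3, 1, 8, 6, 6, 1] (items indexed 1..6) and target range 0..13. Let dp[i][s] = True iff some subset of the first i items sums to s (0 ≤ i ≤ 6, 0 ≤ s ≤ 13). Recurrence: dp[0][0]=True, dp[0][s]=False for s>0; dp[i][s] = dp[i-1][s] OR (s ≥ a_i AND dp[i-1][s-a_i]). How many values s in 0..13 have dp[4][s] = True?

i\s   0   1   2   3   4   5   6   7   8   9  10  11  12  13
  0   T   F   F   F   F   F   F   F   F   F   F   F   F   F
  1   T   F   F   T   F   F   F   F   F   F   F   F   F   F
  2   T   T   F   T   T   F   F   F   F   F   F   F   F   F
  3   T   T   F   T   T   F   F   F   T   T   F   T   T   F
  4   T   T   F   T   T   F   T   T   T   T   T   T   T   F
  5   T   T   F   T   T   F   T   T   T   T   T   T   T   T
  6   T   T   T   T   T   T   T   T   T   T   T   T   T   T

11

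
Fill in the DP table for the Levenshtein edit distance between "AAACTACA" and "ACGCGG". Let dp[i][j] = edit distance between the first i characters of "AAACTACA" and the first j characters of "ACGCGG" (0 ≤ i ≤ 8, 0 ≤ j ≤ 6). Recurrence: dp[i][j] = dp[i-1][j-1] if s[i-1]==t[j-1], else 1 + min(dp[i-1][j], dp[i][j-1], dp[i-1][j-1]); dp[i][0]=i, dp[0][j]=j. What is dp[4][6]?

   ''  A  C  G  C  G  G
''  0  1  2  3  4  5  6
 A  1  0  1  2  3  4  5
 A  2  1  1  2  3  4  5
 A  3  2  2  2  3  4  5
 C  4  3  2  3  2  3  4
 T  5  4  3  3  3  3  4
 A  6  5  4  4  4  4  4
 C  7  6  5  5  4  5  5
 A  8  7  6  6  5  5  6

4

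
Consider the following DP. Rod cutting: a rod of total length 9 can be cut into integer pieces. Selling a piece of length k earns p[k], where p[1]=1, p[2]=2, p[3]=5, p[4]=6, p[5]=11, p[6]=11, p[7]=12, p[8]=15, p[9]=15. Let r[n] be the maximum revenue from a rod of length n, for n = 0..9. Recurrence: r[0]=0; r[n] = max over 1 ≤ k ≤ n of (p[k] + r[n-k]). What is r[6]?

12

   n    0    1    2    3    4    5    6    7    8    9
r[n]    0    1    2    5    6   11   12   13   16   17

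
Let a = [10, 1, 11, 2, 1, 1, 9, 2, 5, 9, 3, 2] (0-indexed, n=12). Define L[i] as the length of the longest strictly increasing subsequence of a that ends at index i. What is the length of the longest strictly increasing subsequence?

4

   i    0    1    2    3    4    5    6    7    8    9   10   11
a[i]   10    1   11    2    1    1    9    2    5    9    3    2
L[i]    1    1    2    2    1    1    3    2    3    4    3    2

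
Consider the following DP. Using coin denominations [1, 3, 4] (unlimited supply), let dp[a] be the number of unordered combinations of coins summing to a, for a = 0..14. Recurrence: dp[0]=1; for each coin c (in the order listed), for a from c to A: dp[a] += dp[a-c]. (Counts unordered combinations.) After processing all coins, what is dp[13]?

12

after  coin     0     1     2     3     4     5     6     7     8     9    10    11    12    13    14
          1     1     1     1     1     1     1     1     1     1     1     1     1     1     1     1
          3     1     1     1     2     2     2     3     3     3     4     4     4     5     5     5
          4     1     1     1     2     3     3     4     5     6     7     8     9    11    12    13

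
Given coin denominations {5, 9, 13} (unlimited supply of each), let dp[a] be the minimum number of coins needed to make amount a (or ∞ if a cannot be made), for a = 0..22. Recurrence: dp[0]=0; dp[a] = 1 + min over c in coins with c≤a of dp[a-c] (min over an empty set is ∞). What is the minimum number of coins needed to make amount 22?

 a  0  1  2  3  4  5  6  7  8  9 10 11 12 13 14 15 16 17 18 19 20 21 22
dp  0  -  -  -  -  1  -  -  -  1  2  -  -  1  2  3  -  -  2  3  4  -  2
(- denotes ∞ / unreachable)

2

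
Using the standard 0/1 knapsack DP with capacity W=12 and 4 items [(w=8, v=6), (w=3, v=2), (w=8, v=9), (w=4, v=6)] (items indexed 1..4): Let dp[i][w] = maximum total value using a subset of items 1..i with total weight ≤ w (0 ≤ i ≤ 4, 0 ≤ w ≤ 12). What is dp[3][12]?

i\w   0   1   2   3   4   5   6   7   8   9  10  11  12
  0   0   0   0   0   0   0   0   0   0   0   0   0   0
  1   0   0   0   0   0   0   0   0   6   6   6   6   6
  2   0   0   0   2   2   2   2   2   6   6   6   8   8
  3   0   0   0   2   2   2   2   2   9   9   9  11  11
  4   0   0   0   2   6   6   6   8   9   9   9  11  15

11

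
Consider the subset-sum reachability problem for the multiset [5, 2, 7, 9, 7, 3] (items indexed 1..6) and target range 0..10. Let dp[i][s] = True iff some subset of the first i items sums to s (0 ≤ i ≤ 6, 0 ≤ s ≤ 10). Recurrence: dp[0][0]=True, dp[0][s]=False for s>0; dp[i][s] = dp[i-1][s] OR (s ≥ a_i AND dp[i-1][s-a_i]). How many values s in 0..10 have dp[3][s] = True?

i\s   0   1   2   3   4   5   6   7   8   9  10
  0   T   F   F   F   F   F   F   F   F   F   F
  1   T   F   F   F   F   T   F   F   F   F   F
  2   T   F   T   F   F   T   F   T   F   F   F
  3   T   F   T   F   F   T   F   T   F   T   F
  4   T   F   T   F   F   T   F   T   F   T   F
  5   T   F   T   F   F   T   F   T   F   T   F
  6   T   F   T   T   F   T   F   T   T   T   T

5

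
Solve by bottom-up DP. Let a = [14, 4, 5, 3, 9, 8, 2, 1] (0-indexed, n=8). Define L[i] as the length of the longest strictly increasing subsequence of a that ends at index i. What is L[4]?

   i    0    1    2    3    4    5    6    7
a[i]   14    4    5    3    9    8    2    1
L[i]    1    1    2    1    3    3    1    1

3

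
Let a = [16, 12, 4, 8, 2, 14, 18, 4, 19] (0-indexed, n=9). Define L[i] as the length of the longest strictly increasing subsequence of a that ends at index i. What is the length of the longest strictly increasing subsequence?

5

   i    0    1    2    3    4    5    6    7    8
a[i]   16   12    4    8    2   14   18    4   19
L[i]    1    1    1    2    1    3    4    2    5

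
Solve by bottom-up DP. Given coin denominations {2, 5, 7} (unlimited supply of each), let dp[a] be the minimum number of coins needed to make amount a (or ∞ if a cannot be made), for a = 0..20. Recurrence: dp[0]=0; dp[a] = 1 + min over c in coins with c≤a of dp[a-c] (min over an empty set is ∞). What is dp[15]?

3

 a  0  1  2  3  4  5  6  7  8  9 10 11 12 13 14 15 16 17 18 19 20
dp  0  -  1  -  2  1  3  1  4  2  2  3  2  4  2  3  3  3  4  3  4
(- denotes ∞ / unreachable)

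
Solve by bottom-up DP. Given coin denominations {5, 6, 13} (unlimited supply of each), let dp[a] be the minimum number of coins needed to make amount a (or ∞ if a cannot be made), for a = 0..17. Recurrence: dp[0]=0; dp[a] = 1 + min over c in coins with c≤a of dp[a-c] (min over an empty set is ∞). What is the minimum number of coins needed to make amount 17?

3

 a  0  1  2  3  4  5  6  7  8  9 10 11 12 13 14 15 16 17
dp  0  -  -  -  -  1  1  -  -  -  2  2  2  1  -  3  3  3
(- denotes ∞ / unreachable)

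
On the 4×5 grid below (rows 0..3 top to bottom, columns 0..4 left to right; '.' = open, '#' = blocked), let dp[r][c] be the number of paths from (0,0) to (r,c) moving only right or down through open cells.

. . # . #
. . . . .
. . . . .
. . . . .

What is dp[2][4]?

9

r\c   0   1   2   3   4
  0   1   1   0   0   0
  1   1   2   2   2   2
  2   1   3   5   7   9
  3   1   4   9  16  25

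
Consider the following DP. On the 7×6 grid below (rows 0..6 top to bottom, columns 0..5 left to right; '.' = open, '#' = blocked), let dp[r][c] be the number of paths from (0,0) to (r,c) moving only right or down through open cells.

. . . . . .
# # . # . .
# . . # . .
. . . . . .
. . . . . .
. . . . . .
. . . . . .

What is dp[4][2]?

1

r\c   0   1   2   3   4   5
  0   1   1   1   1   1   1
  1   0   0   1   0   1   2
  2   0   0   1   0   1   3
  3   0   0   1   1   2   5
  4   0   0   1   2   4   9
  5   0   0   1   3   7  16
  6   0   0   1   4  11  27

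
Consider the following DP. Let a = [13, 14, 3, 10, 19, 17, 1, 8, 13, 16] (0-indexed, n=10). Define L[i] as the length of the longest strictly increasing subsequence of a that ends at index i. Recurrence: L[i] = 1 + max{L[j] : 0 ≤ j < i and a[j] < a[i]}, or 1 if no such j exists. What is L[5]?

   i    0    1    2    3    4    5    6    7    8    9
a[i]   13   14    3   10   19   17    1    8   13   16
L[i]    1    2    1    2    3    3    1    2    3    4

3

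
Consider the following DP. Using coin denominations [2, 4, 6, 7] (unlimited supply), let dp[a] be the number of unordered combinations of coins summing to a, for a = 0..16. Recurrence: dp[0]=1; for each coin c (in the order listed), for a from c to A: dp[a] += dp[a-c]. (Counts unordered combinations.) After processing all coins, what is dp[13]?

after  coin     0     1     2     3     4     5     6     7     8     9    10    11    12    13    14    15    16
          2     1     0     1     0     1     0     1     0     1     0     1     0     1     0     1     0     1
          4     1     0     1     0     2     0     2     0     3     0     3     0     4     0     4     0     5
          6     1     0     1     0     2     0     3     0     4     0     5     0     7     0     8     0    10
          7     1     0     1     0     2     0     3     1     4     1     5     2     7     3     9     4    11

3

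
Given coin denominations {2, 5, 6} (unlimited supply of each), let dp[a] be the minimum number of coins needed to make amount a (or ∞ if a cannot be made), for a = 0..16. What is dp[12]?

 a  0  1  2  3  4  5  6  7  8  9 10 11 12 13 14 15 16
dp  0  -  1  -  2  1  1  2  2  3  2  2  2  3  3  3  3
(- denotes ∞ / unreachable)

2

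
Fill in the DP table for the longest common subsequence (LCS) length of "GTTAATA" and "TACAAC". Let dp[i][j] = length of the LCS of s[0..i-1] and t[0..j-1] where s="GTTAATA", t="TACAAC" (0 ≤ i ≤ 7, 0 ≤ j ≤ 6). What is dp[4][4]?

2

   ''  T  A  C  A  A  C
''  0  0  0  0  0  0  0
 G  0  0  0  0  0  0  0
 T  0  1  1  1  1  1  1
 T  0  1  1  1  1  1  1
 A  0  1  2  2  2  2  2
 A  0  1  2  2  3  3  3
 T  0  1  2  2  3  3  3
 A  0  1  2  2  3  4  4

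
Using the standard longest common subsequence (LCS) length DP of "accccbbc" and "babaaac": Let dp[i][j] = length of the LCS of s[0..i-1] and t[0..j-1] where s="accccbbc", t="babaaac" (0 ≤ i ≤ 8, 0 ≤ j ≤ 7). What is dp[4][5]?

1

   ''  b  a  b  a  a  a  c
''  0  0  0  0  0  0  0  0
 a  0  0  1  1  1  1  1  1
 c  0  0  1  1  1  1  1  2
 c  0  0  1  1  1  1  1  2
 c  0  0  1  1  1  1  1  2
 c  0  0  1  1  1  1  1  2
 b  0  1  1  2  2  2  2  2
 b  0  1  1  2  2  2  2  2
 c  0  1  1  2  2  2  2  3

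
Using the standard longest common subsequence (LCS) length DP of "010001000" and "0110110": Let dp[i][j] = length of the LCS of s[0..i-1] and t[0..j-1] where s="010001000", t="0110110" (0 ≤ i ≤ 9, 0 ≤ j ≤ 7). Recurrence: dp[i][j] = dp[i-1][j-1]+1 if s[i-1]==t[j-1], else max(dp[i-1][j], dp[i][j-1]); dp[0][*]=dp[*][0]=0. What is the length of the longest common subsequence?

5

   ''  0  1  1  0  1  1  0
''  0  0  0  0  0  0  0  0
 0  0  1  1  1  1  1  1  1
 1  0  1  2  2  2  2  2  2
 0  0  1  2  2  3  3  3  3
 0  0  1  2  2  3  3  3  4
 0  0  1  2  2  3  3  3  4
 1  0  1  2  3  3  4  4  4
 0  0  1  2  3  4  4  4  5
 0  0  1  2  3  4  4  4  5
 0  0  1  2  3  4  4  4  5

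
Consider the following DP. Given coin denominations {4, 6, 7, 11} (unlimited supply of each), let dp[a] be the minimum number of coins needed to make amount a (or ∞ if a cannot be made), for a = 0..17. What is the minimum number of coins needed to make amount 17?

2

 a  0  1  2  3  4  5  6  7  8  9 10 11 12 13 14 15 16 17
dp  0  -  -  -  1  -  1  1  2  -  2  1  2  2  2  2  3  2
(- denotes ∞ / unreachable)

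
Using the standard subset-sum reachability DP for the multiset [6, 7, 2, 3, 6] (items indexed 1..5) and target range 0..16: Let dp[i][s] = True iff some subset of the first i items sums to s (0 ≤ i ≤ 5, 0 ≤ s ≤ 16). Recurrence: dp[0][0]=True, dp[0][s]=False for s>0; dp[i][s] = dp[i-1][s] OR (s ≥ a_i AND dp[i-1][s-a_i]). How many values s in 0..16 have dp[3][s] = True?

i\s   0   1   2   3   4   5   6   7   8   9  10  11  12  13  14  15  16
  0   T   F   F   F   F   F   F   F   F   F   F   F   F   F   F   F   F
  1   T   F   F   F   F   F   T   F   F   F   F   F   F   F   F   F   F
  2   T   F   F   F   F   F   T   T   F   F   F   F   F   T   F   F   F
  3   T   F   T   F   F   F   T   T   T   T   F   F   F   T   F   T   F
  4   T   F   T   T   F   T   T   T   T   T   T   T   T   T   F   T   T
  5   T   F   T   T   F   T   T   T   T   T   T   T   T   T   T   T   T

8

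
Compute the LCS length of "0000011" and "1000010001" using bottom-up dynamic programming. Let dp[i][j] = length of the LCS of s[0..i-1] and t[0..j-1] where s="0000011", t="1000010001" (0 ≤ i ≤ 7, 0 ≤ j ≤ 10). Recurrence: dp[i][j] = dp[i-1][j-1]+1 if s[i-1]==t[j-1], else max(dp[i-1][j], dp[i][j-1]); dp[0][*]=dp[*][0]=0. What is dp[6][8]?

5

   ''  1  0  0  0  0  1  0  0  0  1
''  0  0  0  0  0  0  0  0  0  0  0
 0  0  0  1  1  1  1  1  1  1  1  1
 0  0  0  1  2  2  2  2  2  2  2  2
 0  0  0  1  2  3  3  3  3  3  3  3
 0  0  0  1  2  3  4  4  4  4  4  4
 0  0  0  1  2  3  4  4  5  5  5  5
 1  0  1  1  2  3  4  5  5  5  5  6
 1  0  1  1  2  3  4  5  5  5  5  6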